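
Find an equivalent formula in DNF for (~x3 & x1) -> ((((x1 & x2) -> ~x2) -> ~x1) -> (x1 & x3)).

(~x3 & x1) -> ((((x1 & x2) -> ~x2) -> ~x1) -> (x1 & x3))
≡ ~(~x3 & x1) | ((((x1 & x2) -> ~x2) -> ~x1) -> (x1 & x3))
≡ ~(~x3 & x1) | ~(((x1 & x2) -> ~x2) -> ~x1) | (x1 & x3)
≡ ~(~x3 & x1) | ~(~((x1 & x2) -> ~x2) | ~x1) | (x1 & x3)
≡ ~(~x3 & x1) | ~(~(~(x1 & x2) | ~x2) | ~x1) | (x1 & x3)
≡ ~~x3 | ~x1 | ~(~(~(x1 & x2) | ~x2) | ~x1) | (x1 & x3)
≡ x3 | ~x1 | ~(~(~(x1 & x2) | ~x2) | ~x1) | (x1 & x3)
≡ x3 | ~x1 | (~~(~(x1 & x2) | ~x2) & ~~x1) | (x1 & x3)
≡ x3 | ~x1 | ((~(x1 & x2) | ~x2) & ~~x1) | (x1 & x3)
≡ x3 | ~x1 | ((~x1 | ~x2 | ~x2) & ~~x1) | (x1 & x3)
≡ x3 | ~x1 | ((~x1 | ~x2 | ~x2) & x1) | (x1 & x3)
≡ x3 | ~x1 | (~x1 & x1) | (~x2 & x1) | (~x2 & x1) | (x1 & x3)
≡ x3 | ~x1 | (~x2 & x1)

x3 | ~x1 | (~x2 & x1)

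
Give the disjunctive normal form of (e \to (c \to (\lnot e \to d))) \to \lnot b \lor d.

(e \to (c \to (\lnot e \to d))) \to \lnot b \lor d
≡ \lnot (e \to (c \to (\lnot e \to d))) \lor \lnot b \lor d   [eliminate \to]
≡ \lnot (\lnot e \lor (c \to (\lnot e \to d))) \lor \lnot b \lor d   [eliminate \to]
≡ \lnot (\lnot e \lor \lnot c \lor (\lnot e \to d)) \lor \lnot b \lor d   [eliminate \to]
≡ \lnot (\lnot e \lor \lnot c \lor \lnot \lnot e \lor d) \lor \lnot b \lor d   [eliminate \to]
≡ \lnot \lnot e \land \lnot \lnot c \land \lnot \lnot \lnot e \land \lnot d \lor \lnot b \lor d   [De Morgan]
≡ e \land \lnot \lnot c \land \lnot \lnot \lnot e \land \lnot d \lor \lnot b \lor d   [double negation]
≡ e \land c \land \lnot \lnot \lnot e \land \lnot d \lor \lnot b \lor d   [double negation]
≡ e \land c \land \lnot e \land \lnot d \lor \lnot b \lor d   [double negation]
≡ \lnot b \lor d   [simplify]

\lnot b \lor d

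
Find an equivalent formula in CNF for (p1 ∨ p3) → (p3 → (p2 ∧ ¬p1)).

(¬p1 ∨ ¬p3) ∧ (¬p3 ∨ p2)

(p1 ∨ p3) → (p3 → (p2 ∧ ¬p1))
≡ ¬(p1 ∨ p3) ∨ (p3 → (p2 ∧ ¬p1))   (eliminate →)
≡ ¬(p1 ∨ p3) ∨ ¬p3 ∨ (p2 ∧ ¬p1)   (eliminate →)
≡ (¬p1 ∧ ¬p3) ∨ ¬p3 ∨ (p2 ∧ ¬p1)   (De Morgan)
≡ (¬p1 ∨ ¬p3 ∨ p2) ∧ (¬p1 ∨ ¬p3 ∨ ¬p1) ∧ (¬p3 ∨ ¬p3 ∨ p2) ∧ (¬p3 ∨ ¬p3 ∨ ¬p1)   (distribute ∨ over ∧)
≡ (¬p1 ∨ ¬p3) ∧ (¬p3 ∨ p2)   (simplify)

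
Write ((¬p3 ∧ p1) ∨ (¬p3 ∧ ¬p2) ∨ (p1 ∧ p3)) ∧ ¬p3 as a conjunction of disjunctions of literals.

((¬p3 ∧ p1) ∨ (¬p3 ∧ ¬p2) ∨ (p1 ∧ p3)) ∧ ¬p3
≡ (¬p3 ∨ ¬p3 ∨ p1) ∧ (¬p3 ∨ ¬p3 ∨ p3) ∧ (¬p3 ∨ ¬p2 ∨ p1) ∧ (¬p3 ∨ ¬p2 ∨ p3) ∧ (p1 ∨ ¬p3 ∨ p1) ∧ (p1 ∨ ¬p3 ∨ p3) ∧ (p1 ∨ ¬p2 ∨ p1) ∧ (p1 ∨ ¬p2 ∨ p3) ∧ ¬p3   — distribute ∨ over ∧
≡ (p1 ∨ ¬p2) ∧ ¬p3   — simplify

(p1 ∨ ¬p2) ∧ ¬p3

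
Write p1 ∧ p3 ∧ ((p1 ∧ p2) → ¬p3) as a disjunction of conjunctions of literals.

p1 ∧ p3 ∧ ¬p2

p1 ∧ p3 ∧ ((p1 ∧ p2) → ¬p3)
⇔ p1 ∧ p3 ∧ (¬(p1 ∧ p2) ∨ ¬p3)   (eliminate →)
⇔ p1 ∧ p3 ∧ (¬p1 ∨ ¬p2 ∨ ¬p3)   (De Morgan)
⇔ (p1 ∧ p3 ∧ ¬p1) ∨ (p1 ∧ p3 ∧ ¬p2) ∨ (p1 ∧ p3 ∧ ¬p3)   (distribute ∧ over ∨)
⇔ p1 ∧ p3 ∧ ¬p2   (simplify)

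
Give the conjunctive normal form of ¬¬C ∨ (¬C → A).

¬¬C ∨ (¬C → A)
⇔ ¬¬C ∨ ¬¬C ∨ A   — eliminate →
⇔ C ∨ ¬¬C ∨ A   — double negation
⇔ C ∨ C ∨ A   — double negation
⇔ C ∨ A   — simplify

C ∨ A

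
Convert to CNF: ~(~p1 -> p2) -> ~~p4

~(~p1 -> p2) -> ~~p4
≡ ~~(~p1 -> p2) | ~~p4   (eliminate ->)
≡ ~~(~~p1 | p2) | ~~p4   (eliminate ->)
≡ ~~p1 | p2 | ~~p4   (double negation)
≡ p1 | p2 | ~~p4   (double negation)
≡ p1 | p2 | p4   (double negation)

p1 | p2 | p4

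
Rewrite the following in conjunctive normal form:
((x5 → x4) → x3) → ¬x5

((x5 → x4) → x3) → ¬x5
≡ ¬((x5 → x4) → x3) ∨ ¬x5   [eliminate →]
≡ ¬(¬(x5 → x4) ∨ x3) ∨ ¬x5   [eliminate →]
≡ ¬(¬(¬x5 ∨ x4) ∨ x3) ∨ ¬x5   [eliminate →]
≡ (¬¬(¬x5 ∨ x4) ∧ ¬x3) ∨ ¬x5   [De Morgan]
≡ ((¬x5 ∨ x4) ∧ ¬x3) ∨ ¬x5   [double negation]
≡ (¬x5 ∨ x4 ∨ ¬x5) ∧ (¬x3 ∨ ¬x5)   [distribute ∨ over ∧]
≡ (¬x5 ∨ x4) ∧ (¬x3 ∨ ¬x5)   [simplify]

(¬x5 ∨ x4) ∧ (¬x3 ∨ ¬x5)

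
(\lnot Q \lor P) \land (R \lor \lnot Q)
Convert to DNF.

(\lnot Q \lor P) \land (R \lor \lnot Q)
≡ (\lnot Q \land R) \lor (\lnot Q \land \lnot Q) \lor (P \land R) \lor (P \land \lnot Q)   [distribute \land over \lor]
≡ \lnot Q \lor (P \land R)   [simplify]

\lnot Q \lor (P \land R)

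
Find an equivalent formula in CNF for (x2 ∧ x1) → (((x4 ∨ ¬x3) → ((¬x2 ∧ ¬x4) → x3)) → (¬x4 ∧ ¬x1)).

¬x2 ∨ ¬x1

(x2 ∧ x1) → (((x4 ∨ ¬x3) → ((¬x2 ∧ ¬x4) → x3)) → (¬x4 ∧ ¬x1))
≡ ¬(x2 ∧ x1) ∨ (((x4 ∨ ¬x3) → ((¬x2 ∧ ¬x4) → x3)) → (¬x4 ∧ ¬x1))   — eliminate →
≡ ¬(x2 ∧ x1) ∨ ¬((x4 ∨ ¬x3) → ((¬x2 ∧ ¬x4) → x3)) ∨ (¬x4 ∧ ¬x1)   — eliminate →
≡ ¬(x2 ∧ x1) ∨ ¬(¬(x4 ∨ ¬x3) ∨ ((¬x2 ∧ ¬x4) → x3)) ∨ (¬x4 ∧ ¬x1)   — eliminate →
≡ ¬(x2 ∧ x1) ∨ ¬(¬(x4 ∨ ¬x3) ∨ ¬(¬x2 ∧ ¬x4) ∨ x3) ∨ (¬x4 ∧ ¬x1)   — eliminate →
≡ ¬x2 ∨ ¬x1 ∨ ¬(¬(x4 ∨ ¬x3) ∨ ¬(¬x2 ∧ ¬x4) ∨ x3) ∨ (¬x4 ∧ ¬x1)   — De Morgan
≡ ¬x2 ∨ ¬x1 ∨ (¬¬(x4 ∨ ¬x3) ∧ ¬¬(¬x2 ∧ ¬x4) ∧ ¬x3) ∨ (¬x4 ∧ ¬x1)   — De Morgan
≡ ¬x2 ∨ ¬x1 ∨ ((x4 ∨ ¬x3) ∧ ¬¬(¬x2 ∧ ¬x4) ∧ ¬x3) ∨ (¬x4 ∧ ¬x1)   — double negation
≡ ¬x2 ∨ ¬x1 ∨ ((x4 ∨ ¬x3) ∧ ¬x2 ∧ ¬x4 ∧ ¬x3) ∨ (¬x4 ∧ ¬x1)   — double negation
≡ (¬x2 ∨ ¬x1 ∨ x4 ∨ ¬x3 ∨ ¬x4) ∧ (¬x2 ∨ ¬x1 ∨ x4 ∨ ¬x3 ∨ ¬x1) ∧ (¬x2 ∨ ¬x1 ∨ ¬x2 ∨ ¬x4) ∧ (¬x2 ∨ ¬x1 ∨ ¬x2 ∨ ¬x1) ∧ (¬x2 ∨ ¬x1 ∨ ¬x4 ∨ ¬x4) ∧ (¬x2 ∨ ¬x1 ∨ ¬x4 ∨ ¬x1) ∧ (¬x2 ∨ ¬x1 ∨ ¬x3 ∨ ¬x4) ∧ (¬x2 ∨ ¬x1 ∨ ¬x3 ∨ ¬x1)   — distribute ∨ over ∧
≡ ¬x2 ∨ ¬x1   — simplify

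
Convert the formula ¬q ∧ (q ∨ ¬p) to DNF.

¬q ∧ ¬p

¬q ∧ (q ∨ ¬p)
⇔ (¬q ∧ q) ∨ (¬q ∧ ¬p)   [distribute ∧ over ∨]
⇔ ¬q ∧ ¬p   [simplify]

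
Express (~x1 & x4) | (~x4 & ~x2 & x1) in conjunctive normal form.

(~x1 & x4) | (~x4 & ~x2 & x1)
≡ (~x1 | ~x4) & (~x1 | ~x2) & (~x1 | x1) & (x4 | ~x4) & (x4 | ~x2) & (x4 | x1)   [distribute | over &]
≡ (~x1 | ~x4) & (~x1 | ~x2) & (x4 | ~x2) & (x4 | x1)   [simplify]

(~x1 | ~x4) & (~x1 | ~x2) & (x4 | ~x2) & (x4 | x1)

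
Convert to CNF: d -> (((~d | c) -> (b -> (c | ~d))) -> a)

d -> (((~d | c) -> (b -> (c | ~d))) -> a)
⇔ ~d | (((~d | c) -> (b -> (c | ~d))) -> a)   (eliminate ->)
⇔ ~d | ~((~d | c) -> (b -> (c | ~d))) | a   (eliminate ->)
⇔ ~d | ~(~(~d | c) | (b -> (c | ~d))) | a   (eliminate ->)
⇔ ~d | ~(~(~d | c) | ~b | c | ~d) | a   (eliminate ->)
⇔ ~d | (~~(~d | c) & ~~b & ~c & ~~d) | a   (De Morgan)
⇔ ~d | ((~d | c) & ~~b & ~c & ~~d) | a   (double negation)
⇔ ~d | ((~d | c) & b & ~c & ~~d) | a   (double negation)
⇔ ~d | ((~d | c) & b & ~c & d) | a   (double negation)
⇔ (~d | ~d | c | a) & (~d | b | a) & (~d | ~c | a) & (~d | d | a)   (distribute | over &)
⇔ (~d | c | a) & (~d | b | a) & (~d | ~c | a)   (simplify)

(~d | c | a) & (~d | b | a) & (~d | ~c | a)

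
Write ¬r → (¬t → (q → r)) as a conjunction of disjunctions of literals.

¬r → (¬t → (q → r))
⇔ ¬¬r ∨ (¬t → (q → r))   (eliminate →)
⇔ ¬¬r ∨ ¬¬t ∨ (q → r)   (eliminate →)
⇔ ¬¬r ∨ ¬¬t ∨ ¬q ∨ r   (eliminate →)
⇔ r ∨ ¬¬t ∨ ¬q ∨ r   (double negation)
⇔ r ∨ t ∨ ¬q ∨ r   (double negation)
⇔ r ∨ t ∨ ¬q   (simplify)

r ∨ t ∨ ¬q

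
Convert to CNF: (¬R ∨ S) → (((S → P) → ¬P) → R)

R ∨ P

(¬R ∨ S) → (((S → P) → ¬P) → R)
≡ ¬(¬R ∨ S) ∨ (((S → P) → ¬P) → R)   [eliminate →]
≡ ¬(¬R ∨ S) ∨ ¬((S → P) → ¬P) ∨ R   [eliminate →]
≡ ¬(¬R ∨ S) ∨ ¬(¬(S → P) ∨ ¬P) ∨ R   [eliminate →]
≡ ¬(¬R ∨ S) ∨ ¬(¬(¬S ∨ P) ∨ ¬P) ∨ R   [eliminate →]
≡ (¬¬R ∧ ¬S) ∨ ¬(¬(¬S ∨ P) ∨ ¬P) ∨ R   [De Morgan]
≡ (R ∧ ¬S) ∨ ¬(¬(¬S ∨ P) ∨ ¬P) ∨ R   [double negation]
≡ (R ∧ ¬S) ∨ (¬¬(¬S ∨ P) ∧ ¬¬P) ∨ R   [De Morgan]
≡ (R ∧ ¬S) ∨ ((¬S ∨ P) ∧ ¬¬P) ∨ R   [double negation]
≡ (R ∧ ¬S) ∨ ((¬S ∨ P) ∧ P) ∨ R   [double negation]
≡ (R ∨ ¬S ∨ P ∨ R) ∧ (R ∨ P ∨ R) ∧ (¬S ∨ ¬S ∨ P ∨ R) ∧ (¬S ∨ P ∨ R)   [distribute ∨ over ∧]
≡ R ∨ P   [simplify]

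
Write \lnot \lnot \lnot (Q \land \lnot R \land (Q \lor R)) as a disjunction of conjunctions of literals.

\lnot Q \lor R

\lnot \lnot \lnot (Q \land \lnot R \land (Q \lor R))
⇔ \lnot (Q \land \lnot R \land (Q \lor R))   (double negation)
⇔ \lnot Q \lor \lnot \lnot R \lor \lnot (Q \lor R)   (De Morgan)
⇔ \lnot Q \lor R \lor \lnot (Q \lor R)   (double negation)
⇔ \lnot Q \lor R \lor (\lnot Q \land \lnot R)   (De Morgan)
⇔ \lnot Q \lor R   (simplify)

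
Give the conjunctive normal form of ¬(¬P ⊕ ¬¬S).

(P ∨ S) ∧ (¬S ∨ ¬P)

¬(¬P ⊕ ¬¬S)
⇔ ¬((¬P ∨ ¬¬S) ∧ ¬(¬P ∧ ¬¬S))   [expand ⊕]
⇔ ¬(¬P ∨ ¬¬S) ∨ ¬¬(¬P ∧ ¬¬S)   [De Morgan]
⇔ (¬¬P ∧ ¬¬¬S) ∨ ¬¬(¬P ∧ ¬¬S)   [De Morgan]
⇔ (P ∧ ¬¬¬S) ∨ ¬¬(¬P ∧ ¬¬S)   [double negation]
⇔ (P ∧ ¬S) ∨ ¬¬(¬P ∧ ¬¬S)   [double negation]
⇔ (P ∧ ¬S) ∨ (¬P ∧ ¬¬S)   [double negation]
⇔ (P ∧ ¬S) ∨ (¬P ∧ S)   [double negation]
⇔ (P ∨ ¬P) ∧ (P ∨ S) ∧ (¬S ∨ ¬P) ∧ (¬S ∨ S)   [distribute ∨ over ∧]
⇔ (P ∨ S) ∧ (¬S ∨ ¬P)   [simplify]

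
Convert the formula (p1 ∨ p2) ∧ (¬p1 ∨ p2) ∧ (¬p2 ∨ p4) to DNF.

p2 ∧ p4

(p1 ∨ p2) ∧ (¬p1 ∨ p2) ∧ (¬p2 ∨ p4)
= p1 ∧ ¬p1 ∧ ¬p2 ∨ p1 ∧ ¬p1 ∧ p4 ∨ p1 ∧ p2 ∧ ¬p2 ∨ p1 ∧ p2 ∧ p4 ∨ p2 ∧ ¬p1 ∧ ¬p2 ∨ p2 ∧ ¬p1 ∧ p4 ∨ p2 ∧ p2 ∧ ¬p2 ∨ p2 ∧ p2 ∧ p4   (distribute ∧ over ∨)
= p2 ∧ p4   (simplify)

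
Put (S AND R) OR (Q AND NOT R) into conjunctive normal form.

(S OR Q) AND (S OR NOT R) AND (R OR Q)

(S AND R) OR (Q AND NOT R)
= (S OR Q) AND (S OR NOT R) AND (R OR Q) AND (R OR NOT R)   [distribute OR over AND]
= (S OR Q) AND (S OR NOT R) AND (R OR Q)   [simplify]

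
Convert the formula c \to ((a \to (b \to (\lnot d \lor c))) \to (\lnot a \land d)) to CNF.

c \to ((a \to (b \to (\lnot d \lor c))) \to (\lnot a \land d))
= \lnot c \lor ((a \to (b \to (\lnot d \lor c))) \to (\lnot a \land d))   [eliminate \to]
= \lnot c \lor \lnot (a \to (b \to (\lnot d \lor c))) \lor (\lnot a \land d)   [eliminate \to]
= \lnot c \lor \lnot (\lnot a \lor (b \to (\lnot d \lor c))) \lor (\lnot a \land d)   [eliminate \to]
= \lnot c \lor \lnot (\lnot a \lor \lnot b \lor \lnot d \lor c) \lor (\lnot a \land d)   [eliminate \to]
= \lnot c \lor (\lnot \lnot a \land \lnot \lnot b \land \lnot \lnot d \land \lnot c) \lor (\lnot a \land d)   [De Morgan]
= \lnot c \lor (a \land \lnot \lnot b \land \lnot \lnot d \land \lnot c) \lor (\lnot a \land d)   [double negation]
= \lnot c \lor (a \land b \land \lnot \lnot d \land \lnot c) \lor (\lnot a \land d)   [double negation]
= \lnot c \lor (a \land b \land d \land \lnot c) \lor (\lnot a \land d)   [double negation]
= (\lnot c \lor a \lor \lnot a) \land (\lnot c \lor a \lor d) \land (\lnot c \lor b \lor \lnot a) \land (\lnot c \lor b \lor d) \land (\lnot c \lor d \lor \lnot a) \land (\lnot c \lor d \lor d) \land (\lnot c \lor \lnot c \lor \lnot a) \land (\lnot c \lor \lnot c \lor d)   [distribute \lor over \land]
= (\lnot c \lor d) \land (\lnot c \lor \lnot a)   [simplify]

(\lnot c \lor d) \land (\lnot c \lor \lnot a)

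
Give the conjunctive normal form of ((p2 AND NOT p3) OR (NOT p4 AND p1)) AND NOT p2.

((p2 AND NOT p3) OR (NOT p4 AND p1)) AND NOT p2
⇔ (p2 OR NOT p4) AND (p2 OR p1) AND (NOT p3 OR NOT p4) AND (NOT p3 OR p1) AND NOT p2   — distribute OR over AND

(p2 OR NOT p4) AND (p2 OR p1) AND (NOT p3 OR NOT p4) AND (NOT p3 OR p1) AND NOT p2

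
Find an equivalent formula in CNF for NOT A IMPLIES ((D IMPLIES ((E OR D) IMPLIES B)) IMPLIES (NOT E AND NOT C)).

NOT A IMPLIES ((D IMPLIES ((E OR D) IMPLIES B)) IMPLIES (NOT E AND NOT C))
≡ NOT NOT A OR ((D IMPLIES ((E OR D) IMPLIES B)) IMPLIES (NOT E AND NOT C))   — eliminate IMPLIES
≡ NOT NOT A OR NOT (D IMPLIES ((E OR D) IMPLIES B)) OR (NOT E AND NOT C)   — eliminate IMPLIES
≡ NOT NOT A OR NOT (NOT D OR ((E OR D) IMPLIES B)) OR (NOT E AND NOT C)   — eliminate IMPLIES
≡ NOT NOT A OR NOT (NOT D OR NOT (E OR D) OR B) OR (NOT E AND NOT C)   — eliminate IMPLIES
≡ A OR NOT (NOT D OR NOT (E OR D) OR B) OR (NOT E AND NOT C)   — double negation
≡ A OR (NOT NOT D AND NOT NOT (E OR D) AND NOT B) OR (NOT E AND NOT C)   — De Morgan
≡ A OR (D AND NOT NOT (E OR D) AND NOT B) OR (NOT E AND NOT C)   — double negation
≡ A OR (D AND (E OR D) AND NOT B) OR (NOT E AND NOT C)   — double negation
≡ (A OR D OR NOT E) AND (A OR D OR NOT C) AND (A OR E OR D OR NOT E) AND (A OR E OR D OR NOT C) AND (A OR NOT B OR NOT E) AND (A OR NOT B OR NOT C)   — distribute OR over AND
≡ (A OR D OR NOT E) AND (A OR D OR NOT C) AND (A OR NOT B OR NOT E) AND (A OR NOT B OR NOT C)   — simplify

(A OR D OR NOT E) AND (A OR D OR NOT C) AND (A OR NOT B OR NOT E) AND (A OR NOT B OR NOT C)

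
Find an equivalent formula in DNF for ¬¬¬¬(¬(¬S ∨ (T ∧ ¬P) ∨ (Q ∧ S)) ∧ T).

S ∧ P ∧ ¬Q ∧ T

¬¬¬¬(¬(¬S ∨ (T ∧ ¬P) ∨ (Q ∧ S)) ∧ T)
≡ ¬¬(¬(¬S ∨ (T ∧ ¬P) ∨ (Q ∧ S)) ∧ T)   (double negation)
≡ ¬(¬S ∨ (T ∧ ¬P) ∨ (Q ∧ S)) ∧ T   (double negation)
≡ ¬¬S ∧ ¬(T ∧ ¬P) ∧ ¬(Q ∧ S) ∧ T   (De Morgan)
≡ S ∧ ¬(T ∧ ¬P) ∧ ¬(Q ∧ S) ∧ T   (double negation)
≡ S ∧ (¬T ∨ ¬¬P) ∧ ¬(Q ∧ S) ∧ T   (De Morgan)
≡ S ∧ (¬T ∨ P) ∧ ¬(Q ∧ S) ∧ T   (double negation)
≡ S ∧ (¬T ∨ P) ∧ (¬Q ∨ ¬S) ∧ T   (De Morgan)
≡ (S ∧ ¬T ∧ ¬Q ∧ T) ∨ (S ∧ ¬T ∧ ¬S ∧ T) ∨ (S ∧ P ∧ ¬Q ∧ T) ∨ (S ∧ P ∧ ¬S ∧ T)   (distribute ∧ over ∨)
≡ S ∧ P ∧ ¬Q ∧ T   (simplify)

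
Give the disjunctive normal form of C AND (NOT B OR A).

C AND (NOT B OR A)
≡ (C AND NOT B) OR (C AND A)   [distribute AND over OR]

(C AND NOT B) OR (C AND A)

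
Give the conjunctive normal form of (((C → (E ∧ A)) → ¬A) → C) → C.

(((C → (E ∧ A)) → ¬A) → C) → C
= ¬(((C → (E ∧ A)) → ¬A) → C) ∨ C   [eliminate →]
= ¬(¬((C → (E ∧ A)) → ¬A) ∨ C) ∨ C   [eliminate →]
= ¬(¬(¬(C → (E ∧ A)) ∨ ¬A) ∨ C) ∨ C   [eliminate →]
= ¬(¬(¬(¬C ∨ (E ∧ A)) ∨ ¬A) ∨ C) ∨ C   [eliminate →]
= (¬¬(¬(¬C ∨ (E ∧ A)) ∨ ¬A) ∧ ¬C) ∨ C   [De Morgan]
= ((¬(¬C ∨ (E ∧ A)) ∨ ¬A) ∧ ¬C) ∨ C   [double negation]
= (((¬¬C ∧ ¬(E ∧ A)) ∨ ¬A) ∧ ¬C) ∨ C   [De Morgan]
= (((C ∧ ¬(E ∧ A)) ∨ ¬A) ∧ ¬C) ∨ C   [double negation]
= (((C ∧ (¬E ∨ ¬A)) ∨ ¬A) ∧ ¬C) ∨ C   [De Morgan]
= (C ∨ ¬A ∨ C) ∧ (¬E ∨ ¬A ∨ ¬A ∨ C) ∧ (¬C ∨ C)   [distribute ∨ over ∧]
= C ∨ ¬A   [simplify]

C ∨ ¬A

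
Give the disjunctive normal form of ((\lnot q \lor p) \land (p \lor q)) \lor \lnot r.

p \lor \lnot r

((\lnot q \lor p) \land (p \lor q)) \lor \lnot r
≡ (\lnot q \land p) \lor (\lnot q \land q) \lor (p \land p) \lor (p \land q) \lor \lnot r   [distribute \land over \lor]
≡ p \lor \lnot r   [simplify]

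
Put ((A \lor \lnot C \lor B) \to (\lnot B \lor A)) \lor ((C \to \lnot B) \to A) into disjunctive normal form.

\lnot B \lor A \lor (C \land B)

((A \lor \lnot C \lor B) \to (\lnot B \lor A)) \lor ((C \to \lnot B) \to A)
≡ \lnot (A \lor \lnot C \lor B) \lor \lnot B \lor A \lor ((C \to \lnot B) \to A)
≡ \lnot (A \lor \lnot C \lor B) \lor \lnot B \lor A \lor \lnot (C \to \lnot B) \lor A
≡ \lnot (A \lor \lnot C \lor B) \lor \lnot B \lor A \lor \lnot (\lnot C \lor \lnot B) \lor A
≡ (\lnot A \land \lnot \lnot C \land \lnot B) \lor \lnot B \lor A \lor \lnot (\lnot C \lor \lnot B) \lor A
≡ (\lnot A \land C \land \lnot B) \lor \lnot B \lor A \lor \lnot (\lnot C \lor \lnot B) \lor A
≡ (\lnot A \land C \land \lnot B) \lor \lnot B \lor A \lor (\lnot \lnot C \land \lnot \lnot B) \lor A
≡ (\lnot A \land C \land \lnot B) \lor \lnot B \lor A \lor (C \land \lnot \lnot B) \lor A
≡ (\lnot A \land C \land \lnot B) \lor \lnot B \lor A \lor (C \land B) \lor A
≡ \lnot B \lor A \lor (C \land B)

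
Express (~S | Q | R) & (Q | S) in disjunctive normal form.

Q | (R & S)

(~S | Q | R) & (Q | S)
≡ (~S & Q) | (~S & S) | (Q & Q) | (Q & S) | (R & Q) | (R & S)   [distribute & over |]
≡ Q | (R & S)   [simplify]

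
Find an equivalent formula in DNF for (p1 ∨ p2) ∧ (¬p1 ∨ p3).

(p1 ∨ p2) ∧ (¬p1 ∨ p3)
≡ (p1 ∧ ¬p1) ∨ (p1 ∧ p3) ∨ (p2 ∧ ¬p1) ∨ (p2 ∧ p3)   — distribute ∧ over ∨
≡ (p1 ∧ p3) ∨ (p2 ∧ ¬p1) ∨ (p2 ∧ p3)   — simplify

(p1 ∧ p3) ∨ (p2 ∧ ¬p1) ∨ (p2 ∧ p3)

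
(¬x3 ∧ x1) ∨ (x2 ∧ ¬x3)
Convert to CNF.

(¬x3 ∧ x1) ∨ (x2 ∧ ¬x3)
⇔ (¬x3 ∨ x2) ∧ (¬x3 ∨ ¬x3) ∧ (x1 ∨ x2) ∧ (x1 ∨ ¬x3)   [distribute ∨ over ∧]
⇔ ¬x3 ∧ (x1 ∨ x2)   [simplify]

¬x3 ∧ (x1 ∨ x2)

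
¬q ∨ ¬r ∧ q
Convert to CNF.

¬q ∨ ¬r ∧ q
= (¬q ∨ ¬r) ∧ (¬q ∨ q)   [distribute ∨ over ∧]
= ¬q ∨ ¬r   [simplify]

¬q ∨ ¬r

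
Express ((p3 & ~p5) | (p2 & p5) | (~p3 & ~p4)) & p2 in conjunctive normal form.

(p3 | p5 | ~p4) & p2

((p3 & ~p5) | (p2 & p5) | (~p3 & ~p4)) & p2
≡ (p3 | p2 | ~p3) & (p3 | p2 | ~p4) & (p3 | p5 | ~p3) & (p3 | p5 | ~p4) & (~p5 | p2 | ~p3) & (~p5 | p2 | ~p4) & (~p5 | p5 | ~p3) & (~p5 | p5 | ~p4) & p2   (distribute | over &)
≡ (p3 | p5 | ~p4) & p2   (simplify)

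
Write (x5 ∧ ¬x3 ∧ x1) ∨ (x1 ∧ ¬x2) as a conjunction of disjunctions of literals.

(x5 ∧ ¬x3 ∧ x1) ∨ (x1 ∧ ¬x2)
≡ (x5 ∨ x1) ∧ (x5 ∨ ¬x2) ∧ (¬x3 ∨ x1) ∧ (¬x3 ∨ ¬x2) ∧ (x1 ∨ x1) ∧ (x1 ∨ ¬x2)   (distribute ∨ over ∧)
≡ (x5 ∨ ¬x2) ∧ (¬x3 ∨ ¬x2) ∧ x1   (simplify)

(x5 ∨ ¬x2) ∧ (¬x3 ∨ ¬x2) ∧ x1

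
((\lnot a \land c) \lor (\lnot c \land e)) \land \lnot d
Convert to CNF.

(\lnot a \lor \lnot c) \land (\lnot a \lor e) \land (c \lor e) \land \lnot d

((\lnot a \land c) \lor (\lnot c \land e)) \land \lnot d
= (\lnot a \lor \lnot c) \land (\lnot a \lor e) \land (c \lor \lnot c) \land (c \lor e) \land \lnot d
= (\lnot a \lor \lnot c) \land (\lnot a \lor e) \land (c \lor e) \land \lnot d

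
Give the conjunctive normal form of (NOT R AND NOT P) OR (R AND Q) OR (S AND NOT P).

(NOT R OR Q OR S) AND (NOT P OR R) AND (NOT P OR Q)

(NOT R AND NOT P) OR (R AND Q) OR (S AND NOT P)
≡ (NOT R OR R OR S) AND (NOT R OR R OR NOT P) AND (NOT R OR Q OR S) AND (NOT R OR Q OR NOT P) AND (NOT P OR R OR S) AND (NOT P OR R OR NOT P) AND (NOT P OR Q OR S) AND (NOT P OR Q OR NOT P)   (distribute OR over AND)
≡ (NOT R OR Q OR S) AND (NOT P OR R) AND (NOT P OR Q)   (simplify)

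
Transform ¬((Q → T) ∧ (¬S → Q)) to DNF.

¬((Q → T) ∧ (¬S → Q))
= ¬((¬Q ∨ T) ∧ (¬S → Q))   (eliminate →)
= ¬((¬Q ∨ T) ∧ (¬¬S ∨ Q))   (eliminate →)
= ¬(¬Q ∨ T) ∨ ¬(¬¬S ∨ Q)   (De Morgan)
= (¬¬Q ∧ ¬T) ∨ ¬(¬¬S ∨ Q)   (De Morgan)
= (Q ∧ ¬T) ∨ ¬(¬¬S ∨ Q)   (double negation)
= (Q ∧ ¬T) ∨ (¬¬¬S ∧ ¬Q)   (De Morgan)
= (Q ∧ ¬T) ∨ (¬S ∧ ¬Q)   (double negation)

(Q ∧ ¬T) ∨ (¬S ∧ ¬Q)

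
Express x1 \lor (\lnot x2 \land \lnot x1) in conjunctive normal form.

x1 \lor \lnot x2

x1 \lor (\lnot x2 \land \lnot x1)
= (x1 \lor \lnot x2) \land (x1 \lor \lnot x1)   [distribute \lor over \land]
= x1 \lor \lnot x2   [simplify]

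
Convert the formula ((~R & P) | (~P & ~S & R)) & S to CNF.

(~R | ~P) & (~R | ~S) & (P | ~S) & (P | R) & S

((~R & P) | (~P & ~S & R)) & S
≡ (~R | ~P) & (~R | ~S) & (~R | R) & (P | ~P) & (P | ~S) & (P | R) & S   [distribute | over &]
≡ (~R | ~P) & (~R | ~S) & (P | ~S) & (P | R) & S   [simplify]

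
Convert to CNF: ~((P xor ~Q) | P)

~((P xor ~Q) | P)
⇔ ~(((P | ~Q) & ~(P & ~Q)) | P)   (expand xor)
⇔ ~((P | ~Q) & ~(P & ~Q)) & ~P   (De Morgan)
⇔ (~(P | ~Q) | ~~(P & ~Q)) & ~P   (De Morgan)
⇔ ((~P & ~~Q) | ~~(P & ~Q)) & ~P   (De Morgan)
⇔ ((~P & Q) | ~~(P & ~Q)) & ~P   (double negation)
⇔ ((~P & Q) | (P & ~Q)) & ~P   (double negation)
⇔ (~P | P) & (~P | ~Q) & (Q | P) & (Q | ~Q) & ~P   (distribute | over &)
⇔ (Q | P) & ~P   (simplify)

(Q | P) & ~P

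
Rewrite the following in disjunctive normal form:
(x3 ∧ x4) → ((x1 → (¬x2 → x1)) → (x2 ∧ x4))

¬x3 ∨ ¬x4 ∨ (x2 ∧ x4)

(x3 ∧ x4) → ((x1 → (¬x2 → x1)) → (x2 ∧ x4))
≡ ¬(x3 ∧ x4) ∨ ((x1 → (¬x2 → x1)) → (x2 ∧ x4))   [eliminate →]
≡ ¬(x3 ∧ x4) ∨ ¬(x1 → (¬x2 → x1)) ∨ (x2 ∧ x4)   [eliminate →]
≡ ¬(x3 ∧ x4) ∨ ¬(¬x1 ∨ (¬x2 → x1)) ∨ (x2 ∧ x4)   [eliminate →]
≡ ¬(x3 ∧ x4) ∨ ¬(¬x1 ∨ ¬¬x2 ∨ x1) ∨ (x2 ∧ x4)   [eliminate →]
≡ ¬x3 ∨ ¬x4 ∨ ¬(¬x1 ∨ ¬¬x2 ∨ x1) ∨ (x2 ∧ x4)   [De Morgan]
≡ ¬x3 ∨ ¬x4 ∨ (¬¬x1 ∧ ¬¬¬x2 ∧ ¬x1) ∨ (x2 ∧ x4)   [De Morgan]
≡ ¬x3 ∨ ¬x4 ∨ (x1 ∧ ¬¬¬x2 ∧ ¬x1) ∨ (x2 ∧ x4)   [double negation]
≡ ¬x3 ∨ ¬x4 ∨ (x1 ∧ ¬x2 ∧ ¬x1) ∨ (x2 ∧ x4)   [double negation]
≡ ¬x3 ∨ ¬x4 ∨ (x2 ∧ x4)   [simplify]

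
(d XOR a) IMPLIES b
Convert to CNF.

(NOT d OR a OR b) AND (NOT a OR d OR b)

(d XOR a) IMPLIES b
≡ NOT (d XOR a) OR b   — eliminate IMPLIES
≡ NOT ((d OR a) AND NOT (d AND a)) OR b   — expand XOR
≡ NOT (d OR a) OR NOT NOT (d AND a) OR b   — De Morgan
≡ (NOT d AND NOT a) OR NOT NOT (d AND a) OR b   — De Morgan
≡ (NOT d AND NOT a) OR (d AND a) OR b   — double negation
≡ (NOT d OR d OR b) AND (NOT d OR a OR b) AND (NOT a OR d OR b) AND (NOT a OR a OR b)   — distribute OR over AND
≡ (NOT d OR a OR b) AND (NOT a OR d OR b)   — simplify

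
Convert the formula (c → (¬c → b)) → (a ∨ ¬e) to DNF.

a ∨ ¬e

(c → (¬c → b)) → (a ∨ ¬e)
≡ ¬(c → (¬c → b)) ∨ a ∨ ¬e   [eliminate →]
≡ ¬(¬c ∨ (¬c → b)) ∨ a ∨ ¬e   [eliminate →]
≡ ¬(¬c ∨ ¬¬c ∨ b) ∨ a ∨ ¬e   [eliminate →]
≡ (¬¬c ∧ ¬¬¬c ∧ ¬b) ∨ a ∨ ¬e   [De Morgan]
≡ (c ∧ ¬¬¬c ∧ ¬b) ∨ a ∨ ¬e   [double negation]
≡ (c ∧ ¬c ∧ ¬b) ∨ a ∨ ¬e   [double negation]
≡ a ∨ ¬e   [simplify]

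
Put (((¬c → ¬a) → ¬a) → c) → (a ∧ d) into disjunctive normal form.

(((¬c → ¬a) → ¬a) → c) → (a ∧ d)
≡ ¬(((¬c → ¬a) → ¬a) → c) ∨ (a ∧ d)   (eliminate →)
≡ ¬(¬((¬c → ¬a) → ¬a) ∨ c) ∨ (a ∧ d)   (eliminate →)
≡ ¬(¬(¬(¬c → ¬a) ∨ ¬a) ∨ c) ∨ (a ∧ d)   (eliminate →)
≡ ¬(¬(¬(¬¬c ∨ ¬a) ∨ ¬a) ∨ c) ∨ (a ∧ d)   (eliminate →)
≡ (¬¬(¬(¬¬c ∨ ¬a) ∨ ¬a) ∧ ¬c) ∨ (a ∧ d)   (De Morgan)
≡ ((¬(¬¬c ∨ ¬a) ∨ ¬a) ∧ ¬c) ∨ (a ∧ d)   (double negation)
≡ (((¬¬¬c ∧ ¬¬a) ∨ ¬a) ∧ ¬c) ∨ (a ∧ d)   (De Morgan)
≡ (((¬c ∧ ¬¬a) ∨ ¬a) ∧ ¬c) ∨ (a ∧ d)   (double negation)
≡ (((¬c ∧ a) ∨ ¬a) ∧ ¬c) ∨ (a ∧ d)   (double negation)
≡ (¬c ∧ a ∧ ¬c) ∨ (¬a ∧ ¬c) ∨ (a ∧ d)   (distribute ∧ over ∨)
≡ (¬c ∧ a) ∨ (¬a ∧ ¬c) ∨ (a ∧ d)   (simplify)

(¬c ∧ a) ∨ (¬a ∧ ¬c) ∨ (a ∧ d)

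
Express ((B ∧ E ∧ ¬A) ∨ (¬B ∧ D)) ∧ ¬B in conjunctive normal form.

((B ∧ E ∧ ¬A) ∨ (¬B ∧ D)) ∧ ¬B
≡ (B ∨ ¬B) ∧ (B ∨ D) ∧ (E ∨ ¬B) ∧ (E ∨ D) ∧ (¬A ∨ ¬B) ∧ (¬A ∨ D) ∧ ¬B   [distribute ∨ over ∧]
≡ (B ∨ D) ∧ (E ∨ D) ∧ (¬A ∨ D) ∧ ¬B   [simplify]

(B ∨ D) ∧ (E ∨ D) ∧ (¬A ∨ D) ∧ ¬B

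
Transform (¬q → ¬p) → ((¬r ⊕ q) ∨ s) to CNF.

(¬q → ¬p) → ((¬r ⊕ q) ∨ s)
⇔ ¬(¬q → ¬p) ∨ (¬r ⊕ q) ∨ s
⇔ ¬(¬¬q ∨ ¬p) ∨ (¬r ⊕ q) ∨ s
⇔ ¬(¬¬q ∨ ¬p) ∨ ((¬r ∨ q) ∧ ¬(¬r ∧ q)) ∨ s
⇔ (¬¬¬q ∧ ¬¬p) ∨ ((¬r ∨ q) ∧ ¬(¬r ∧ q)) ∨ s
⇔ (¬q ∧ ¬¬p) ∨ ((¬r ∨ q) ∧ ¬(¬r ∧ q)) ∨ s
⇔ (¬q ∧ p) ∨ ((¬r ∨ q) ∧ ¬(¬r ∧ q)) ∨ s
⇔ (¬q ∧ p) ∨ ((¬r ∨ q) ∧ (¬¬r ∨ ¬q)) ∨ s
⇔ (¬q ∧ p) ∨ ((¬r ∨ q) ∧ (r ∨ ¬q)) ∨ s
⇔ (¬q ∨ ¬r ∨ q ∨ s) ∧ (¬q ∨ r ∨ ¬q ∨ s) ∧ (p ∨ ¬r ∨ q ∨ s) ∧ (p ∨ r ∨ ¬q ∨ s)
⇔ (¬q ∨ r ∨ s) ∧ (p ∨ ¬r ∨ q ∨ s)

(¬q ∨ r ∨ s) ∧ (p ∨ ¬r ∨ q ∨ s)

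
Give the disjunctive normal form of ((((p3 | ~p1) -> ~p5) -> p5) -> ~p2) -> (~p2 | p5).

~p2 | p5

((((p3 | ~p1) -> ~p5) -> p5) -> ~p2) -> (~p2 | p5)
≡ ~((((p3 | ~p1) -> ~p5) -> p5) -> ~p2) | ~p2 | p5   — eliminate ->
≡ ~(~(((p3 | ~p1) -> ~p5) -> p5) | ~p2) | ~p2 | p5   — eliminate ->
≡ ~(~(~((p3 | ~p1) -> ~p5) | p5) | ~p2) | ~p2 | p5   — eliminate ->
≡ ~(~(~(~(p3 | ~p1) | ~p5) | p5) | ~p2) | ~p2 | p5   — eliminate ->
≡ (~~(~(~(p3 | ~p1) | ~p5) | p5) & ~~p2) | ~p2 | p5   — De Morgan
≡ ((~(~(p3 | ~p1) | ~p5) | p5) & ~~p2) | ~p2 | p5   — double negation
≡ (((~~(p3 | ~p1) & ~~p5) | p5) & ~~p2) | ~p2 | p5   — De Morgan
≡ ((((p3 | ~p1) & ~~p5) | p5) & ~~p2) | ~p2 | p5   — double negation
≡ ((((p3 | ~p1) & p5) | p5) & ~~p2) | ~p2 | p5   — double negation
≡ ((((p3 | ~p1) & p5) | p5) & p2) | ~p2 | p5   — double negation
≡ (p3 & p5 & p2) | (~p1 & p5 & p2) | (p5 & p2) | ~p2 | p5   — distribute & over |
≡ ~p2 | p5   — simplify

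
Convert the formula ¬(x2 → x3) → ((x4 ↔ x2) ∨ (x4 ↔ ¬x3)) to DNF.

¬x2 ∨ x3 ∨ (x2 ∧ x4) ∨ (¬x3 ∧ x4)

¬(x2 → x3) → ((x4 ↔ x2) ∨ (x4 ↔ ¬x3))
≡ ¬¬(x2 → x3) ∨ (x4 ↔ x2) ∨ (x4 ↔ ¬x3)   [eliminate →]
≡ ¬¬(¬x2 ∨ x3) ∨ (x4 ↔ x2) ∨ (x4 ↔ ¬x3)   [eliminate →]
≡ ¬¬(¬x2 ∨ x3) ∨ ((x4 → x2) ∧ (x2 → x4)) ∨ (x4 ↔ ¬x3)   [eliminate ↔]
≡ ¬¬(¬x2 ∨ x3) ∨ ((¬x4 ∨ x2) ∧ (x2 → x4)) ∨ (x4 ↔ ¬x3)   [eliminate →]
≡ ¬¬(¬x2 ∨ x3) ∨ ((¬x4 ∨ x2) ∧ (¬x2 ∨ x4)) ∨ (x4 ↔ ¬x3)   [eliminate →]
≡ ¬¬(¬x2 ∨ x3) ∨ ((¬x4 ∨ x2) ∧ (¬x2 ∨ x4)) ∨ ((x4 → ¬x3) ∧ (¬x3 → x4))   [eliminate ↔]
≡ ¬¬(¬x2 ∨ x3) ∨ ((¬x4 ∨ x2) ∧ (¬x2 ∨ x4)) ∨ ((¬x4 ∨ ¬x3) ∧ (¬x3 → x4))   [eliminate →]
≡ ¬¬(¬x2 ∨ x3) ∨ ((¬x4 ∨ x2) ∧ (¬x2 ∨ x4)) ∨ ((¬x4 ∨ ¬x3) ∧ (¬¬x3 ∨ x4))   [eliminate →]
≡ ¬x2 ∨ x3 ∨ ((¬x4 ∨ x2) ∧ (¬x2 ∨ x4)) ∨ ((¬x4 ∨ ¬x3) ∧ (¬¬x3 ∨ x4))   [double negation]
≡ ¬x2 ∨ x3 ∨ ((¬x4 ∨ x2) ∧ (¬x2 ∨ x4)) ∨ ((¬x4 ∨ ¬x3) ∧ (x3 ∨ x4))   [double negation]
≡ ¬x2 ∨ x3 ∨ (¬x4 ∧ ¬x2) ∨ (¬x4 ∧ x4) ∨ (x2 ∧ ¬x2) ∨ (x2 ∧ x4) ∨ (¬x4 ∧ x3) ∨ (¬x4 ∧ x4) ∨ (¬x3 ∧ x3) ∨ (¬x3 ∧ x4)   [distribute ∧ over ∨]
≡ ¬x2 ∨ x3 ∨ (x2 ∧ x4) ∨ (¬x3 ∧ x4)   [simplify]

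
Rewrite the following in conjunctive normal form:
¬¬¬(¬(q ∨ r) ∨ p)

(q ∨ r) ∧ ¬p

¬¬¬(¬(q ∨ r) ∨ p)
≡ ¬(¬(q ∨ r) ∨ p)
≡ ¬¬(q ∨ r) ∧ ¬p
≡ (q ∨ r) ∧ ¬p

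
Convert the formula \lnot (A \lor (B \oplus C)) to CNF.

\lnot A \land (\lnot B \lor C) \land (\lnot C \lor B)

\lnot (A \lor (B \oplus C))
= \lnot (A \lor ((B \lor C) \land \lnot (B \land C)))   [expand \oplus]
= \lnot A \land \lnot ((B \lor C) \land \lnot (B \land C))   [De Morgan]
= \lnot A \land (\lnot (B \lor C) \lor \lnot \lnot (B \land C))   [De Morgan]
= \lnot A \land ((\lnot B \land \lnot C) \lor \lnot \lnot (B \land C))   [De Morgan]
= \lnot A \land ((\lnot B \land \lnot C) \lor (B \land C))   [double negation]
= \lnot A \land (\lnot B \lor B) \land (\lnot B \lor C) \land (\lnot C \lor B) \land (\lnot C \lor C)   [distribute \lor over \land]
= \lnot A \land (\lnot B \lor C) \land (\lnot C \lor B)   [simplify]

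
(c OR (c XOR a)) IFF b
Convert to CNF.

(NOT c OR b) AND (NOT a OR c OR b) AND (NOT b OR c OR a)

(c OR (c XOR a)) IFF b
= ((c OR (c XOR a)) IMPLIES b) AND (b IMPLIES (c OR (c XOR a)))   [eliminate IFF]
= (NOT (c OR (c XOR a)) OR b) AND (b IMPLIES (c OR (c XOR a)))   [eliminate IMPLIES]
= (NOT (c OR ((c OR a) AND NOT (c AND a))) OR b) AND (b IMPLIES (c OR (c XOR a)))   [expand XOR]
= (NOT (c OR ((c OR a) AND NOT (c AND a))) OR b) AND (NOT b OR c OR (c XOR a))   [eliminate IMPLIES]
= (NOT (c OR ((c OR a) AND NOT (c AND a))) OR b) AND (NOT b OR c OR ((c OR a) AND NOT (c AND a)))   [expand XOR]
= ((NOT c AND NOT ((c OR a) AND NOT (c AND a))) OR b) AND (NOT b OR c OR ((c OR a) AND NOT (c AND a)))   [De Morgan]
= ((NOT c AND (NOT (c OR a) OR NOT NOT (c AND a))) OR b) AND (NOT b OR c OR ((c OR a) AND NOT (c AND a)))   [De Morgan]
= ((NOT c AND ((NOT c AND NOT a) OR NOT NOT (c AND a))) OR b) AND (NOT b OR c OR ((c OR a) AND NOT (c AND a)))   [De Morgan]
= ((NOT c AND ((NOT c AND NOT a) OR (c AND a))) OR b) AND (NOT b OR c OR ((c OR a) AND NOT (c AND a)))   [double negation]
= ((NOT c AND ((NOT c AND NOT a) OR (c AND a))) OR b) AND (NOT b OR c OR ((c OR a) AND (NOT c OR NOT a)))   [De Morgan]
= (NOT c OR b) AND (NOT c OR c OR b) AND (NOT c OR a OR b) AND (NOT a OR c OR b) AND (NOT a OR a OR b) AND (NOT b OR c OR c OR a) AND (NOT b OR c OR NOT c OR NOT a)   [distribute OR over AND]
= (NOT c OR b) AND (NOT a OR c OR b) AND (NOT b OR c OR a)   [simplify]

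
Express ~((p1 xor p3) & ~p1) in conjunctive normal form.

~p3 | p1

~((p1 xor p3) & ~p1)
≡ ~((p1 | p3) & ~(p1 & p3) & ~p1)   — expand xor
≡ ~(p1 | p3) | ~~(p1 & p3) | ~~p1   — De Morgan
≡ (~p1 & ~p3) | ~~(p1 & p3) | ~~p1   — De Morgan
≡ (~p1 & ~p3) | (p1 & p3) | ~~p1   — double negation
≡ (~p1 & ~p3) | (p1 & p3) | p1   — double negation
≡ (~p1 | p1 | p1) & (~p1 | p3 | p1) & (~p3 | p1 | p1) & (~p3 | p3 | p1)   — distribute | over &
≡ ~p3 | p1   — simplify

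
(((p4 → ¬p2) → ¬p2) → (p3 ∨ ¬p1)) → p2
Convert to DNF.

(¬p2 ∧ ¬p3 ∧ p1) ∨ p2

(((p4 → ¬p2) → ¬p2) → (p3 ∨ ¬p1)) → p2
⇔ ¬(((p4 → ¬p2) → ¬p2) → (p3 ∨ ¬p1)) ∨ p2   [eliminate →]
⇔ ¬(¬((p4 → ¬p2) → ¬p2) ∨ p3 ∨ ¬p1) ∨ p2   [eliminate →]
⇔ ¬(¬(¬(p4 → ¬p2) ∨ ¬p2) ∨ p3 ∨ ¬p1) ∨ p2   [eliminate →]
⇔ ¬(¬(¬(¬p4 ∨ ¬p2) ∨ ¬p2) ∨ p3 ∨ ¬p1) ∨ p2   [eliminate →]
⇔ (¬¬(¬(¬p4 ∨ ¬p2) ∨ ¬p2) ∧ ¬p3 ∧ ¬¬p1) ∨ p2   [De Morgan]
⇔ ((¬(¬p4 ∨ ¬p2) ∨ ¬p2) ∧ ¬p3 ∧ ¬¬p1) ∨ p2   [double negation]
⇔ (((¬¬p4 ∧ ¬¬p2) ∨ ¬p2) ∧ ¬p3 ∧ ¬¬p1) ∨ p2   [De Morgan]
⇔ (((p4 ∧ ¬¬p2) ∨ ¬p2) ∧ ¬p3 ∧ ¬¬p1) ∨ p2   [double negation]
⇔ (((p4 ∧ p2) ∨ ¬p2) ∧ ¬p3 ∧ ¬¬p1) ∨ p2   [double negation]
⇔ (((p4 ∧ p2) ∨ ¬p2) ∧ ¬p3 ∧ p1) ∨ p2   [double negation]
⇔ (p4 ∧ p2 ∧ ¬p3 ∧ p1) ∨ (¬p2 ∧ ¬p3 ∧ p1) ∨ p2   [distribute ∧ over ∨]
⇔ (¬p2 ∧ ¬p3 ∧ p1) ∨ p2   [simplify]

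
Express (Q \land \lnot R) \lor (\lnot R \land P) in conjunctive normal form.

(Q \lor P) \land \lnot R

(Q \land \lnot R) \lor (\lnot R \land P)
= (Q \lor \lnot R) \land (Q \lor P) \land (\lnot R \lor \lnot R) \land (\lnot R \lor P)   [distribute \lor over \land]
= (Q \lor P) \land \lnot R   [simplify]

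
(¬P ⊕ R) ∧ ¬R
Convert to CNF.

(¬P ⊕ R) ∧ ¬R
⇔ (¬P ∨ R) ∧ ¬(¬P ∧ R) ∧ ¬R   — expand ⊕
⇔ (¬P ∨ R) ∧ (¬¬P ∨ ¬R) ∧ ¬R   — De Morgan
⇔ (¬P ∨ R) ∧ (P ∨ ¬R) ∧ ¬R   — double negation
⇔ (¬P ∨ R) ∧ ¬R   — simplify

(¬P ∨ R) ∧ ¬R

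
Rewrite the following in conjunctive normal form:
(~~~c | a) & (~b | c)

(~~~c | a) & (~b | c)
= (~c | a) & (~b | c)   [double negation]

(~c | a) & (~b | c)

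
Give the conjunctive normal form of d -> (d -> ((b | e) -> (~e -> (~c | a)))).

d -> (d -> ((b | e) -> (~e -> (~c | a))))
⇔ ~d | (d -> ((b | e) -> (~e -> (~c | a))))   — eliminate ->
⇔ ~d | ~d | ((b | e) -> (~e -> (~c | a)))   — eliminate ->
⇔ ~d | ~d | ~(b | e) | (~e -> (~c | a))   — eliminate ->
⇔ ~d | ~d | ~(b | e) | ~~e | ~c | a   — eliminate ->
⇔ ~d | ~d | (~b & ~e) | ~~e | ~c | a   — De Morgan
⇔ ~d | ~d | (~b & ~e) | e | ~c | a   — double negation
⇔ (~d | ~d | ~b | e | ~c | a) & (~d | ~d | ~e | e | ~c | a)   — distribute | over &
⇔ ~d | ~b | e | ~c | a   — simplify

~d | ~b | e | ~c | a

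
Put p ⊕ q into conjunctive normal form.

p ⊕ q
≡ (p ∨ q) ∧ ¬(p ∧ q)   [expand ⊕]
≡ (p ∨ q) ∧ (¬p ∨ ¬q)   [De Morgan]

(p ∨ q) ∧ (¬p ∨ ¬q)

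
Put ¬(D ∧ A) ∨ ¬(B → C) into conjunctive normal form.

(¬D ∨ ¬A ∨ B) ∧ (¬D ∨ ¬A ∨ ¬C)

¬(D ∧ A) ∨ ¬(B → C)
≡ ¬(D ∧ A) ∨ ¬(¬B ∨ C)   [eliminate →]
≡ ¬D ∨ ¬A ∨ ¬(¬B ∨ C)   [De Morgan]
≡ ¬D ∨ ¬A ∨ (¬¬B ∧ ¬C)   [De Morgan]
≡ ¬D ∨ ¬A ∨ (B ∧ ¬C)   [double negation]
≡ (¬D ∨ ¬A ∨ B) ∧ (¬D ∨ ¬A ∨ ¬C)   [distribute ∨ over ∧]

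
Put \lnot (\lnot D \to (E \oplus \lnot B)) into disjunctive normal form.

\lnot (\lnot D \to (E \oplus \lnot B))
≡ \lnot (\lnot \lnot D \lor (E \oplus \lnot B))   — eliminate \to
≡ \lnot (\lnot \lnot D \lor (E \land \lnot \lnot B) \lor (\lnot E \land \lnot B))   — expand \oplus
≡ \lnot \lnot \lnot D \land \lnot (E \land \lnot \lnot B) \land \lnot (\lnot E \land \lnot B)   — De Morgan
≡ \lnot D \land \lnot (E \land \lnot \lnot B) \land \lnot (\lnot E \land \lnot B)   — double negation
≡ \lnot D \land (\lnot E \lor \lnot \lnot \lnot B) \land \lnot (\lnot E \land \lnot B)   — De Morgan
≡ \lnot D \land (\lnot E \lor \lnot B) \land \lnot (\lnot E \land \lnot B)   — double negation
≡ \lnot D \land (\lnot E \lor \lnot B) \land (\lnot \lnot E \lor \lnot \lnot B)   — De Morgan
≡ \lnot D \land (\lnot E \lor \lnot B) \land (E \lor \lnot \lnot B)   — double negation
≡ \lnot D \land (\lnot E \lor \lnot B) \land (E \lor B)   — double negation
≡ (\lnot D \land \lnot E \land E) \lor (\lnot D \land \lnot E \land B) \lor (\lnot D \land \lnot B \land E) \lor (\lnot D \land \lnot B \land B)   — distribute \land over \lor
≡ (\lnot D \land \lnot E \land B) \lor (\lnot D \land \lnot B \land E)   — simplify

(\lnot D \land \lnot E \land B) \lor (\lnot D \land \lnot B \land E)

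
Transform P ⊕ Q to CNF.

(P ∨ Q) ∧ (¬P ∨ ¬Q)

P ⊕ Q
≡ (P ∨ Q) ∧ ¬(P ∧ Q)   (expand ⊕)
≡ (P ∨ Q) ∧ (¬P ∨ ¬Q)   (De Morgan)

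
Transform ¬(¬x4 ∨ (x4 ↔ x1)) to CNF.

x4 ∧ (¬x1 ∨ ¬x4)

¬(¬x4 ∨ (x4 ↔ x1))
≡ ¬(¬x4 ∨ ((x4 → x1) ∧ (x1 → x4)))   — eliminate ↔
≡ ¬(¬x4 ∨ ((¬x4 ∨ x1) ∧ (x1 → x4)))   — eliminate →
≡ ¬(¬x4 ∨ ((¬x4 ∨ x1) ∧ (¬x1 ∨ x4)))   — eliminate →
≡ ¬¬x4 ∧ ¬((¬x4 ∨ x1) ∧ (¬x1 ∨ x4))   — De Morgan
≡ x4 ∧ ¬((¬x4 ∨ x1) ∧ (¬x1 ∨ x4))   — double negation
≡ x4 ∧ (¬(¬x4 ∨ x1) ∨ ¬(¬x1 ∨ x4))   — De Morgan
≡ x4 ∧ ((¬¬x4 ∧ ¬x1) ∨ ¬(¬x1 ∨ x4))   — De Morgan
≡ x4 ∧ ((x4 ∧ ¬x1) ∨ ¬(¬x1 ∨ x4))   — double negation
≡ x4 ∧ ((x4 ∧ ¬x1) ∨ (¬¬x1 ∧ ¬x4))   — De Morgan
≡ x4 ∧ ((x4 ∧ ¬x1) ∨ (x1 ∧ ¬x4))   — double negation
≡ x4 ∧ (x4 ∨ x1) ∧ (x4 ∨ ¬x4) ∧ (¬x1 ∨ x1) ∧ (¬x1 ∨ ¬x4)   — distribute ∨ over ∧
≡ x4 ∧ (¬x1 ∨ ¬x4)   — simplify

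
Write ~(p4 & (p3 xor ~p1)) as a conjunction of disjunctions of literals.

~(p4 & (p3 xor ~p1))
≡ ~(p4 & (p3 | ~p1) & ~(p3 & ~p1))   — expand xor
≡ ~p4 | ~(p3 | ~p1) | ~~(p3 & ~p1)   — De Morgan
≡ ~p4 | (~p3 & ~~p1) | ~~(p3 & ~p1)   — De Morgan
≡ ~p4 | (~p3 & p1) | ~~(p3 & ~p1)   — double negation
≡ ~p4 | (~p3 & p1) | (p3 & ~p1)   — double negation
≡ (~p4 | ~p3 | p3) & (~p4 | ~p3 | ~p1) & (~p4 | p1 | p3) & (~p4 | p1 | ~p1)   — distribute | over &
≡ (~p4 | ~p3 | ~p1) & (~p4 | p1 | p3)   — simplify

(~p4 | ~p3 | ~p1) & (~p4 | p1 | p3)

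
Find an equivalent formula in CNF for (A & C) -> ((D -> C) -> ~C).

~A | ~C

(A & C) -> ((D -> C) -> ~C)
⇔ ~(A & C) | ((D -> C) -> ~C)   [eliminate ->]
⇔ ~(A & C) | ~(D -> C) | ~C   [eliminate ->]
⇔ ~(A & C) | ~(~D | C) | ~C   [eliminate ->]
⇔ ~A | ~C | ~(~D | C) | ~C   [De Morgan]
⇔ ~A | ~C | (~~D & ~C) | ~C   [De Morgan]
⇔ ~A | ~C | (D & ~C) | ~C   [double negation]
⇔ (~A | ~C | D | ~C) & (~A | ~C | ~C | ~C)   [distribute | over &]
⇔ ~A | ~C   [simplify]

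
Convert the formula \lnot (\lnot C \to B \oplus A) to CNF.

\lnot (\lnot C \to B \oplus A)
= \lnot (\lnot \lnot C \lor (B \oplus A))
= \lnot (\lnot \lnot C \lor (B \lor A) \land \lnot (B \land A))
= \lnot \lnot \lnot C \land \lnot ((B \lor A) \land \lnot (B \land A))
= \lnot C \land \lnot ((B \lor A) \land \lnot (B \land A))
= \lnot C \land (\lnot (B \lor A) \lor \lnot \lnot (B \land A))
= \lnot C \land (\lnot B \land \lnot A \lor \lnot \lnot (B \land A))
= \lnot C \land (\lnot B \land \lnot A \lor B \land A)
= \lnot C \land (\lnot B \lor B) \land (\lnot B \lor A) \land (\lnot A \lor B) \land (\lnot A \lor A)
= \lnot C \land (\lnot B \lor A) \land (\lnot A \lor B)

\lnot C \land (\lnot B \lor A) \land (\lnot A \lor B)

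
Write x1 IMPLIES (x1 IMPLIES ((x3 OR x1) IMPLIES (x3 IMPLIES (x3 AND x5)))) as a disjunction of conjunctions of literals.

NOT x1 OR NOT x3 OR (x3 AND x5)

x1 IMPLIES (x1 IMPLIES ((x3 OR x1) IMPLIES (x3 IMPLIES (x3 AND x5))))
≡ NOT x1 OR (x1 IMPLIES ((x3 OR x1) IMPLIES (x3 IMPLIES (x3 AND x5))))   [eliminate IMPLIES]
≡ NOT x1 OR NOT x1 OR ((x3 OR x1) IMPLIES (x3 IMPLIES (x3 AND x5)))   [eliminate IMPLIES]
≡ NOT x1 OR NOT x1 OR NOT (x3 OR x1) OR (x3 IMPLIES (x3 AND x5))   [eliminate IMPLIES]
≡ NOT x1 OR NOT x1 OR NOT (x3 OR x1) OR NOT x3 OR (x3 AND x5)   [eliminate IMPLIES]
≡ NOT x1 OR NOT x1 OR (NOT x3 AND NOT x1) OR NOT x3 OR (x3 AND x5)   [De Morgan]
≡ NOT x1 OR NOT x3 OR (x3 AND x5)   [simplify]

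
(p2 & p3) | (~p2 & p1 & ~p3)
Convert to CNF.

(p2 | p1) & (p2 | ~p3) & (p3 | ~p2) & (p3 | p1)

(p2 & p3) | (~p2 & p1 & ~p3)
≡ (p2 | ~p2) & (p2 | p1) & (p2 | ~p3) & (p3 | ~p2) & (p3 | p1) & (p3 | ~p3)   [distribute | over &]
≡ (p2 | p1) & (p2 | ~p3) & (p3 | ~p2) & (p3 | p1)   [simplify]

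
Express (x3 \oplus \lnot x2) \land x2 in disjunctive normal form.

x3 \land x2

(x3 \oplus \lnot x2) \land x2
= ((x3 \land \lnot \lnot x2) \lor (\lnot x3 \land \lnot x2)) \land x2   [expand \oplus]
= ((x3 \land x2) \lor (\lnot x3 \land \lnot x2)) \land x2   [double negation]
= (x3 \land x2 \land x2) \lor (\lnot x3 \land \lnot x2 \land x2)   [distribute \land over \lor]
= x3 \land x2   [simplify]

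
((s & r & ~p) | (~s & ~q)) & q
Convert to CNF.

((s & r & ~p) | (~s & ~q)) & q
= (s | ~s) & (s | ~q) & (r | ~s) & (r | ~q) & (~p | ~s) & (~p | ~q) & q
= (s | ~q) & (r | ~s) & (r | ~q) & (~p | ~s) & (~p | ~q) & q

(s | ~q) & (r | ~s) & (r | ~q) & (~p | ~s) & (~p | ~q) & q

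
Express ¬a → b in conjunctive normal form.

a ∨ b

¬a → b
⇔ ¬¬a ∨ b   [eliminate →]
⇔ a ∨ b   [double negation]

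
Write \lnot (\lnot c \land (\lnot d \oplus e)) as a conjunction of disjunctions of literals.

(c \lor d \lor e) \land (c \lor \lnot e \lor \lnot d)

\lnot (\lnot c \land (\lnot d \oplus e))
≡ \lnot (\lnot c \land (\lnot d \lor e) \land \lnot (\lnot d \land e))   — expand \oplus
≡ \lnot \lnot c \lor \lnot (\lnot d \lor e) \lor \lnot \lnot (\lnot d \land e)   — De Morgan
≡ c \lor \lnot (\lnot d \lor e) \lor \lnot \lnot (\lnot d \land e)   — double negation
≡ c \lor (\lnot \lnot d \land \lnot e) \lor \lnot \lnot (\lnot d \land e)   — De Morgan
≡ c \lor (d \land \lnot e) \lor \lnot \lnot (\lnot d \land e)   — double negation
≡ c \lor (d \land \lnot e) \lor (\lnot d \land e)   — double negation
≡ (c \lor d \lor \lnot d) \land (c \lor d \lor e) \land (c \lor \lnot e \lor \lnot d) \land (c \lor \lnot e \lor e)   — distribute \lor over \land
≡ (c \lor d \lor e) \land (c \lor \lnot e \lor \lnot d)   — simplify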